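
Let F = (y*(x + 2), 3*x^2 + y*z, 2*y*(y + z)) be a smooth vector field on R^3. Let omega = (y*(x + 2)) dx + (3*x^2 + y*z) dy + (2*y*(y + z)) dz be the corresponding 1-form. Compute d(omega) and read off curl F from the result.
d(omega) = (3*y + 2*z) dy ∧ dz + (0) dz ∧ dx + (5*x - 2) dx ∧ dy; curl F = (3*y + 2*z, 0, 5*x - 2)

d omega = sum_{i<j} (∂f_j/∂x_i - ∂f_i/∂x_j) dx_i ∧ dx_j. Under the identification (dy ∧ dz, dz ∧ dx, dx ∧ dy) ↔ (e_x, e_y, e_z), the coefficients are exactly the components of curl F. Compute:
  ∂R/∂y - ∂Q/∂z = (4*y + 2*z) - (y) = 3*y + 2*z
  ∂P/∂z - ∂R/∂x = (0) - (0) = 0
  ∂Q/∂x - ∂P/∂y = (6*x) - (x + 2) = 5*x - 2.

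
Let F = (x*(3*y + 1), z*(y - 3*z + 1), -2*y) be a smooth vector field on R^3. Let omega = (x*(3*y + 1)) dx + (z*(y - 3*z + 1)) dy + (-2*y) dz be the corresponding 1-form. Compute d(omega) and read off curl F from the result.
d(omega) = (-y + 6*z - 3) dy ∧ dz + (0) dz ∧ dx + (-3*x) dx ∧ dy; curl F = (-y + 6*z - 3, 0, -3*x)

d omega = sum_{i<j} (∂f_j/∂x_i - ∂f_i/∂x_j) dx_i ∧ dx_j. Under the identification (dy ∧ dz, dz ∧ dx, dx ∧ dy) ↔ (e_x, e_y, e_z), the coefficients are exactly the components of curl F. Compute:
  ∂R/∂y - ∂Q/∂z = (-2) - (y - 6*z + 1) = -y + 6*z - 3
  ∂P/∂z - ∂R/∂x = (0) - (0) = 0
  ∂Q/∂x - ∂P/∂y = (0) - (3*x) = -3*x.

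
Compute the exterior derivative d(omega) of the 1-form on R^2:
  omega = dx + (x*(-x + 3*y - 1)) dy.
d(omega) = (-2*x + 3*y - 1) dx ∧ dy

For a 1-form omega = sum_i f_i dx_i, the exterior derivative is
  d(omega) = sum_{i < j} (∂f_j/∂x_i - ∂f_i/∂x_j) dx_i ∧ dx_j.
  coefficient of dx ∧ dy: ∂f_2/∂x - ∂f_1/∂y = ∂(x*(-x + 3*y - 1))/∂x - ∂(1)/∂y = -2*x + 3*y - 1
Assembling: d(omega) = (-2*x + 3*y - 1) dx ∧ dy.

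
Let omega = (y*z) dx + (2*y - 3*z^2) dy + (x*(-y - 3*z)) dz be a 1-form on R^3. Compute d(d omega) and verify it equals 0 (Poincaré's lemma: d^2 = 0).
d(d omega) = 0

Step 1: d omega = sum_{i<j} (∂f_j/∂x_i - ∂f_i/∂x_j) dx_i ∧ dx_j:
  coeff of dx ∧ dy: -z
  coeff of dx ∧ dz: -2*y - 3*z
  coeff of dy ∧ dz: -x + 6*z
Step 2: Apply d again to each 2-form coefficient. The only possible 3-form in R^3 is dx ∧ dy ∧ dz, with coefficient
  ∂(coeff of dy∧dz)/∂x - ∂(coeff of dx∧dz)/∂y + ∂(coeff of dx∧dy)/∂z
  = ∂/∂x (-x + 6*z) - ∂/∂y (-2*y - 3*z) + ∂/∂z (-z).
Each of these terms simplifies to sums of mixed partials that cancel in pairs. The result is 0 (by equality of mixed partials for smooth functions — Schwarz / Clairaut).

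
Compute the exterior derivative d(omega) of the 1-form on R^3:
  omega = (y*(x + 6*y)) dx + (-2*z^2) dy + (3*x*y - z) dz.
d(omega) = (-x - 12*y) dx ∧ dy + (3*y) dx ∧ dz + (3*x + 4*z) dy ∧ dz

For a 1-form omega = sum_i f_i dx_i, the exterior derivative is
  d(omega) = sum_{i < j} (∂f_j/∂x_i - ∂f_i/∂x_j) dx_i ∧ dx_j.
  coefficient of dx ∧ dy: ∂f_2/∂x - ∂f_1/∂y = ∂(-2*z^2)/∂x - ∂(y*(x + 6*y))/∂y = -x - 12*y
  coefficient of dx ∧ dz: ∂f_3/∂x - ∂f_1/∂z = ∂(3*x*y - z)/∂x - ∂(y*(x + 6*y))/∂z = 3*y
  coefficient of dy ∧ dz: ∂f_3/∂y - ∂f_2/∂z = ∂(3*x*y - z)/∂y - ∂(-2*z^2)/∂z = 3*x + 4*z
Assembling: d(omega) = (-x - 12*y) dx ∧ dy + (3*y) dx ∧ dz + (3*x + 4*z) dy ∧ dz.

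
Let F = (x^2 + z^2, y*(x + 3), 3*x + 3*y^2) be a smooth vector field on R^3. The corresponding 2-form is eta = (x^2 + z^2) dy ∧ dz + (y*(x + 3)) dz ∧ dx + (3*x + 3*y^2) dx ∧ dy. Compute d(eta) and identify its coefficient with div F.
d(eta) = (3*x + 3) dx ∧ dy ∧ dz; div F = 3*x + 3

For a 2-form in R^3 of the form above, applying d gives a 3-form with coefficient ∂P/∂x + ∂Q/∂y + ∂R/∂z:
  ∂P/∂x = 2*x
  ∂Q/∂y = x + 3
  ∂R/∂z = 0
Sum = 3*x + 3, which is exactly div F.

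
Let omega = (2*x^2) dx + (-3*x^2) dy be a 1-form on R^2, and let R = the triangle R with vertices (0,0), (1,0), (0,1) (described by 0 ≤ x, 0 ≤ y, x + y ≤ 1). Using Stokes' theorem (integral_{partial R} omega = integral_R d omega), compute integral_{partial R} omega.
integral_(partial R) omega = -1

Stokes: integral_partial_R omega = integral_R d omega with d omega = (∂Q/∂x - ∂P/∂y) dx ∧ dy.
  ∂Q/∂x = -6*x
  ∂P/∂y = 0
  integrand = ∂Q/∂x - ∂P/∂y = -6*x.
Integrating over R: integral_0^1 integral_0^{1-x} (-6*x) dy dx = -1.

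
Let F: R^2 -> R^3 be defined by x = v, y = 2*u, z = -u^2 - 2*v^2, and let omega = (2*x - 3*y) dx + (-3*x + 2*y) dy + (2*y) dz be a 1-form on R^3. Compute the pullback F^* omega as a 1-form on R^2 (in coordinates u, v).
F^* omega = (-8*u^2 + 8*u - 6*v) du + (-16*u*v - 6*u + 2*v) dv

Using F^*(f dg) = (f ∘ F) d(g ∘ F), substitute each coordinate x_i by F_i(u, v) in f_i, and replace dx_i by d F_i = (∂F_i/∂u) du + (∂F_i/∂v) dv.
  For the x component: f_1(F) = -6*u + 2*v; d F_1 = (0) du + (1) dv
  For the y component: f_2(F) = 4*u - 3*v; d F_2 = (2) du + (0) dv
  For the z component: f_3(F) = 4*u; d F_3 = (-2*u) du + (-4*v) dv
Combining and collecting du, dv coefficients:
  coeff of du: -8*u^2 + 8*u - 6*v
  coeff of dv: -16*u*v - 6*u + 2*v
F^* omega = (-8*u^2 + 8*u - 6*v) du + (-16*u*v - 6*u + 2*v) dv.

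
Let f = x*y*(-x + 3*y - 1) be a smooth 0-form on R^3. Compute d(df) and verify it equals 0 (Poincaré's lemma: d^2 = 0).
d(df) = 0

Step 1: df = sum_i (∂f/∂x_i) dx_i = (y*(-2*x + 3*y - 1)) dx + (x*(-x + 6*y - 1)) dy + (0) dz.
Step 2: Apply d again. Using the 1-form formula, the coefficient of dx ∧ dy in d(df) is ∂^2 f/∂x ∂y - ∂^2 f/∂y ∂x = (-2*x + 6*y - 1) - (-2*x + 6*y - 1) = 0 (equality of mixed partials for smooth f).
Similarly for dx ∧ dz and dy ∧ dz — all coefficients vanish. So d(df) = 0.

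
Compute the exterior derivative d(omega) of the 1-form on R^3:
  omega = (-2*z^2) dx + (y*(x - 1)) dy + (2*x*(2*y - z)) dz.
d(omega) = (y) dx ∧ dy + (4*y + 2*z) dx ∧ dz + (4*x) dy ∧ dz

For a 1-form omega = sum_i f_i dx_i, the exterior derivative is
  d(omega) = sum_{i < j} (∂f_j/∂x_i - ∂f_i/∂x_j) dx_i ∧ dx_j.
  coefficient of dx ∧ dy: ∂f_2/∂x - ∂f_1/∂y = ∂(y*(x - 1))/∂x - ∂(-2*z^2)/∂y = y
  coefficient of dx ∧ dz: ∂f_3/∂x - ∂f_1/∂z = ∂(2*x*(2*y - z))/∂x - ∂(-2*z^2)/∂z = 4*y + 2*z
  coefficient of dy ∧ dz: ∂f_3/∂y - ∂f_2/∂z = ∂(2*x*(2*y - z))/∂y - ∂(y*(x - 1))/∂z = 4*x
Assembling: d(omega) = (y) dx ∧ dy + (4*y + 2*z) dx ∧ dz + (4*x) dy ∧ dz.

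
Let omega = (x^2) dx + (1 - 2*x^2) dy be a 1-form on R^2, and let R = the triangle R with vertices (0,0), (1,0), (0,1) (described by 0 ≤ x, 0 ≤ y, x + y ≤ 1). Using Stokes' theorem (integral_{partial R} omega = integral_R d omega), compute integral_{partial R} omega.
integral_(partial R) omega = -2/3

Stokes: integral_partial_R omega = integral_R d omega with d omega = (∂Q/∂x - ∂P/∂y) dx ∧ dy.
  ∂Q/∂x = -4*x
  ∂P/∂y = 0
  integrand = ∂Q/∂x - ∂P/∂y = -4*x.
Integrating over R: integral_0^1 integral_0^{1-x} (-4*x) dy dx = -2/3.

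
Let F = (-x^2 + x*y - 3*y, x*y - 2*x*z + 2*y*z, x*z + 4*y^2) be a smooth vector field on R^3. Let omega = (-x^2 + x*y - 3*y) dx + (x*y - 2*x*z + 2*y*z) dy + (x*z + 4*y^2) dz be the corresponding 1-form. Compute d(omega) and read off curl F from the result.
d(omega) = (2*x + 6*y) dy ∧ dz + (-z) dz ∧ dx + (-x + y - 2*z + 3) dx ∧ dy; curl F = (2*x + 6*y, -z, -x + y - 2*z + 3)

d omega = sum_{i<j} (∂f_j/∂x_i - ∂f_i/∂x_j) dx_i ∧ dx_j. Under the identification (dy ∧ dz, dz ∧ dx, dx ∧ dy) ↔ (e_x, e_y, e_z), the coefficients are exactly the components of curl F. Compute:
  ∂R/∂y - ∂Q/∂z = (8*y) - (-2*x + 2*y) = 2*x + 6*y
  ∂P/∂z - ∂R/∂x = (0) - (z) = -z
  ∂Q/∂x - ∂P/∂y = (y - 2*z) - (x - 3) = -x + y - 2*z + 3.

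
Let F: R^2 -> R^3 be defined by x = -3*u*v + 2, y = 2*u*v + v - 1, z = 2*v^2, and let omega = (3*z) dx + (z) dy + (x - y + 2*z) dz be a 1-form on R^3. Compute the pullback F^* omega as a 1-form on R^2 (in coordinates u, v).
F^* omega = (-14*v^3) du + (2*v*(-17*u*v + 8*v^2 - v + 6)) dv

Using F^*(f dg) = (f ∘ F) d(g ∘ F), substitute each coordinate x_i by F_i(u, v) in f_i, and replace dx_i by d F_i = (∂F_i/∂u) du + (∂F_i/∂v) dv.
  For the x component: f_1(F) = 6*v^2; d F_1 = (-3*v) du + (-3*u) dv
  For the y component: f_2(F) = 2*v^2; d F_2 = (2*v) du + (2*u + 1) dv
  For the z component: f_3(F) = -5*u*v + 4*v^2 - v + 3; d F_3 = (0) du + (4*v) dv
Combining and collecting du, dv coefficients:
  coeff of du: -14*v^3
  coeff of dv: 2*v*(-17*u*v + 8*v^2 - v + 6)
F^* omega = (-14*v^3) du + (2*v*(-17*u*v + 8*v^2 - v + 6)) dv.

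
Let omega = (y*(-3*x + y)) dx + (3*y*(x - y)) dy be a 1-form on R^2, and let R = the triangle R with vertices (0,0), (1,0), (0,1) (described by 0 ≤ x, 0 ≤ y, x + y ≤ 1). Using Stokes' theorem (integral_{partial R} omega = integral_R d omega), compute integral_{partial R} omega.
integral_(partial R) omega = 2/3

Stokes: integral_partial_R omega = integral_R d omega with d omega = (∂Q/∂x - ∂P/∂y) dx ∧ dy.
  ∂Q/∂x = 3*y
  ∂P/∂y = -3*x + 2*y
  integrand = ∂Q/∂x - ∂P/∂y = 3*x + y.
Integrating over R: integral_0^1 integral_0^{1-x} (3*x + y) dy dx = 2/3.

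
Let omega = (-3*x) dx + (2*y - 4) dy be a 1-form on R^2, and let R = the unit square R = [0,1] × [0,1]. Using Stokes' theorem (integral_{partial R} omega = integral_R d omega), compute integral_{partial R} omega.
integral_(partial R) omega = 0

Stokes: integral_partial_R omega = integral_R d omega with d omega = (∂Q/∂x - ∂P/∂y) dx ∧ dy.
  ∂Q/∂x = 0
  ∂P/∂y = 0
  integrand = ∂Q/∂x - ∂P/∂y = 0.
Integrating over R: integral_0^1 integral_0^1 (0) dx dy = 0.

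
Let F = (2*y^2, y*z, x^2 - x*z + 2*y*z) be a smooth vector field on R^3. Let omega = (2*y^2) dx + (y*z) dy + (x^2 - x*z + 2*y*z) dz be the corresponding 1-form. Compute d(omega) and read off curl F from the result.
d(omega) = (-y + 2*z) dy ∧ dz + (-2*x + z) dz ∧ dx + (-4*y) dx ∧ dy; curl F = (-y + 2*z, -2*x + z, -4*y)

d omega = sum_{i<j} (∂f_j/∂x_i - ∂f_i/∂x_j) dx_i ∧ dx_j. Under the identification (dy ∧ dz, dz ∧ dx, dx ∧ dy) ↔ (e_x, e_y, e_z), the coefficients are exactly the components of curl F. Compute:
  ∂R/∂y - ∂Q/∂z = (2*z) - (y) = -y + 2*z
  ∂P/∂z - ∂R/∂x = (0) - (2*x - z) = -2*x + z
  ∂Q/∂x - ∂P/∂y = (0) - (4*y) = -4*y.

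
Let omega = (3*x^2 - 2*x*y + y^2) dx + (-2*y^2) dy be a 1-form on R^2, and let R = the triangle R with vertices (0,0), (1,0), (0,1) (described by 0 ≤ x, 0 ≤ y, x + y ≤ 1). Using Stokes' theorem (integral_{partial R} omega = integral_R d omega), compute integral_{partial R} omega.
integral_(partial R) omega = 0

Stokes: integral_partial_R omega = integral_R d omega with d omega = (∂Q/∂x - ∂P/∂y) dx ∧ dy.
  ∂Q/∂x = 0
  ∂P/∂y = -2*x + 2*y
  integrand = ∂Q/∂x - ∂P/∂y = 2*x - 2*y.
Integrating over R: integral_0^1 integral_0^{1-x} (2*x - 2*y) dy dx = 0.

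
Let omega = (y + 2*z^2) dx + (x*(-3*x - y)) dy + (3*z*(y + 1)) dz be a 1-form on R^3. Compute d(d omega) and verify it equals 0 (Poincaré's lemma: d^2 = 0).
d(d omega) = 0

Step 1: d omega = sum_{i<j} (∂f_j/∂x_i - ∂f_i/∂x_j) dx_i ∧ dx_j:
  coeff of dx ∧ dy: -6*x - y - 1
  coeff of dx ∧ dz: -4*z
  coeff of dy ∧ dz: 3*z
Step 2: Apply d again to each 2-form coefficient. The only possible 3-form in R^3 is dx ∧ dy ∧ dz, with coefficient
  ∂(coeff of dy∧dz)/∂x - ∂(coeff of dx∧dz)/∂y + ∂(coeff of dx∧dy)/∂z
  = ∂/∂x (3*z) - ∂/∂y (-4*z) + ∂/∂z (-6*x - y - 1).
Each of these terms simplifies to sums of mixed partials that cancel in pairs. The result is 0 (by equality of mixed partials for smooth functions — Schwarz / Clairaut).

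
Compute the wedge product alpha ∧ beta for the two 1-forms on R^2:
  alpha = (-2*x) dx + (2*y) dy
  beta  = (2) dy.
alpha ∧ beta = (-4*x) dx ∧ dy

Distribute the wedge, using dx_i ∧ dx_j = -dx_j ∧ dx_i and dx_i ∧ dx_i = 0. For each pair (i, j) with i < j, the coefficient of dx_i ∧ dx_j in alpha ∧ beta is (alpha_i * beta_j - alpha_j * beta_i). Collecting: alpha ∧ beta = (-4*x) dx ∧ dy.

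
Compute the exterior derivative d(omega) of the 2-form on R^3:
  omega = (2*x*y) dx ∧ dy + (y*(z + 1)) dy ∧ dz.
d(omega) = 0

For a 2-form omega = sum_{i<j} g_{ij} dx_i ∧ dx_j, the exterior derivative is
  d(omega) = sum_{i<j} d(g_{ij}) ∧ dx_i ∧ dx_j = sum_{i<j, k} (∂g_{ij}/∂x_k) dx_k ∧ dx_i ∧ dx_j.
Expand each term, using dx_k ∧ dx_i ∧ dx_j = sgn(permutation) dx_{(a)} ∧ dx_{(b)} ∧ dx_{(c)} with (a < b < c) sorted:

Collecting like 3-forms: d(omega) = 0.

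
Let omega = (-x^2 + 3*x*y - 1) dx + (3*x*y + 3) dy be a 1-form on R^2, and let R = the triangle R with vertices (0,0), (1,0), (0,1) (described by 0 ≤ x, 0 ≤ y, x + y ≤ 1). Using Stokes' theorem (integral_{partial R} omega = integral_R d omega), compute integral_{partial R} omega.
integral_(partial R) omega = 0

Stokes: integral_partial_R omega = integral_R d omega with d omega = (∂Q/∂x - ∂P/∂y) dx ∧ dy.
  ∂Q/∂x = 3*y
  ∂P/∂y = 3*x
  integrand = ∂Q/∂x - ∂P/∂y = -3*x + 3*y.
Integrating over R: integral_0^1 integral_0^{1-x} (-3*x + 3*y) dy dx = 0.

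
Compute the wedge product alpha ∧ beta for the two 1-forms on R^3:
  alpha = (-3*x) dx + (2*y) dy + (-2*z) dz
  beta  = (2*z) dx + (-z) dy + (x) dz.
alpha ∧ beta = (z*(3*x - 4*y)) dx ∧ dy + (-3*x^2 + 4*z^2) dx ∧ dz + (2*x*y - 2*z^2) dy ∧ dz

Distribute the wedge, using dx_i ∧ dx_j = -dx_j ∧ dx_i and dx_i ∧ dx_i = 0. For each pair (i, j) with i < j, the coefficient of dx_i ∧ dx_j in alpha ∧ beta is (alpha_i * beta_j - alpha_j * beta_i). Collecting: alpha ∧ beta = (z*(3*x - 4*y)) dx ∧ dy + (-3*x^2 + 4*z^2) dx ∧ dz + (2*x*y - 2*z^2) dy ∧ dz.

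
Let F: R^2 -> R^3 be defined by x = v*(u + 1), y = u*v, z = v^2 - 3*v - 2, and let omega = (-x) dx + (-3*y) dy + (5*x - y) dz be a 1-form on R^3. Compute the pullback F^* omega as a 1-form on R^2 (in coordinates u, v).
F^* omega = (v^2*(-4*u - 1)) du + (2*v*(-2*u^2 + 4*u*v - 7*u + 5*v - 8)) dv

Using F^*(f dg) = (f ∘ F) d(g ∘ F), substitute each coordinate x_i by F_i(u, v) in f_i, and replace dx_i by d F_i = (∂F_i/∂u) du + (∂F_i/∂v) dv.
  For the x component: f_1(F) = v*(-u - 1); d F_1 = (v) du + (u + 1) dv
  For the y component: f_2(F) = -3*u*v; d F_2 = (v) du + (u) dv
  For the z component: f_3(F) = v*(4*u + 5); d F_3 = (0) du + (2*v - 3) dv
Combining and collecting du, dv coefficients:
  coeff of du: v^2*(-4*u - 1)
  coeff of dv: 2*v*(-2*u^2 + 4*u*v - 7*u + 5*v - 8)
F^* omega = (v^2*(-4*u - 1)) du + (2*v*(-2*u^2 + 4*u*v - 7*u + 5*v - 8)) dv.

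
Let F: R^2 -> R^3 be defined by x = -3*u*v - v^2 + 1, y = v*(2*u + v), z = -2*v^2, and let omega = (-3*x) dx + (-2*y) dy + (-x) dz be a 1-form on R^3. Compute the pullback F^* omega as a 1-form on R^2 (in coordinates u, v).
F^* omega = (v*(-35*u*v - 13*v^2 + 9)) du + (-35*u^2*v - 51*u*v^2 + 9*u - 14*v^3 + 10*v) dv

Using F^*(f dg) = (f ∘ F) d(g ∘ F), substitute each coordinate x_i by F_i(u, v) in f_i, and replace dx_i by d F_i = (∂F_i/∂u) du + (∂F_i/∂v) dv.
  For the x component: f_1(F) = 9*u*v + 3*v^2 - 3; d F_1 = (-3*v) du + (-3*u - 2*v) dv
  For the y component: f_2(F) = 2*v*(-2*u - v); d F_2 = (2*v) du + (2*u + 2*v) dv
  For the z component: f_3(F) = 3*u*v + v^2 - 1; d F_3 = (0) du + (-4*v) dv
Combining and collecting du, dv coefficients:
  coeff of du: v*(-35*u*v - 13*v^2 + 9)
  coeff of dv: -35*u^2*v - 51*u*v^2 + 9*u - 14*v^3 + 10*v
F^* omega = (v*(-35*u*v - 13*v^2 + 9)) du + (-35*u^2*v - 51*u*v^2 + 9*u - 14*v^3 + 10*v) dv.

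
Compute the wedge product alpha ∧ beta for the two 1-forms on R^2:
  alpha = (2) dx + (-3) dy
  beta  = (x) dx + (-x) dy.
alpha ∧ beta = (x) dx ∧ dy

Distribute the wedge, using dx_i ∧ dx_j = -dx_j ∧ dx_i and dx_i ∧ dx_i = 0. For each pair (i, j) with i < j, the coefficient of dx_i ∧ dx_j in alpha ∧ beta is (alpha_i * beta_j - alpha_j * beta_i). Collecting: alpha ∧ beta = (x) dx ∧ dy.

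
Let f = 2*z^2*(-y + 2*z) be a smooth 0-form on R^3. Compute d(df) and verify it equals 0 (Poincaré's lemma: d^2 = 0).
d(df) = 0

Step 1: df = sum_i (∂f/∂x_i) dx_i = (0) dx + (-2*z^2) dy + (4*z*(-y + 3*z)) dz.
Step 2: Apply d again. Using the 1-form formula, the coefficient of dx ∧ dy in d(df) is ∂^2 f/∂x ∂y - ∂^2 f/∂y ∂x = (0) - (0) = 0 (equality of mixed partials for smooth f).
Similarly for dx ∧ dz and dy ∧ dz — all coefficients vanish. So d(df) = 0.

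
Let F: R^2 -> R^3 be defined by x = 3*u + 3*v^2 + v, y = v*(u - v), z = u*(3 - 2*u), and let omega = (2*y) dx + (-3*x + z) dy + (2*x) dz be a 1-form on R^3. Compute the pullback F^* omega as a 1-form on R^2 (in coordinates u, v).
F^* omega = (-2*u^2*v - 24*u^2 - 24*u*v^2 - 8*u*v + 18*u - 9*v^3 + 9*v^2 + 6*v) du + (-2*u^3 + 4*u^2*v - 6*u^2 + 3*u*v^2 + 11*u*v + 6*v^3 + 4*v^2) dv

Using F^*(f dg) = (f ∘ F) d(g ∘ F), substitute each coordinate x_i by F_i(u, v) in f_i, and replace dx_i by d F_i = (∂F_i/∂u) du + (∂F_i/∂v) dv.
  For the x component: f_1(F) = 2*v*(u - v); d F_1 = (3) du + (6*v + 1) dv
  For the y component: f_2(F) = -2*u^2 - 6*u - 9*v^2 - 3*v; d F_2 = (v) du + (u - 2*v) dv
  For the z component: f_3(F) = 6*u + 6*v^2 + 2*v; d F_3 = (3 - 4*u) du + (0) dv
Combining and collecting du, dv coefficients:
  coeff of du: -2*u^2*v - 24*u^2 - 24*u*v^2 - 8*u*v + 18*u - 9*v^3 + 9*v^2 + 6*v
  coeff of dv: -2*u^3 + 4*u^2*v - 6*u^2 + 3*u*v^2 + 11*u*v + 6*v^3 + 4*v^2
F^* omega = (-2*u^2*v - 24*u^2 - 24*u*v^2 - 8*u*v + 18*u - 9*v^3 + 9*v^2 + 6*v) du + (-2*u^3 + 4*u^2*v - 6*u^2 + 3*u*v^2 + 11*u*v + 6*v^3 + 4*v^2) dv.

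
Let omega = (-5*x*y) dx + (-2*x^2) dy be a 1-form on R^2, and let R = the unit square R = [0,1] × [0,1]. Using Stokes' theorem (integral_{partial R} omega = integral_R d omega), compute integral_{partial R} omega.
integral_(partial R) omega = 1/2

Stokes: integral_partial_R omega = integral_R d omega with d omega = (∂Q/∂x - ∂P/∂y) dx ∧ dy.
  ∂Q/∂x = -4*x
  ∂P/∂y = -5*x
  integrand = ∂Q/∂x - ∂P/∂y = x.
Integrating over R: integral_0^1 integral_0^1 (x) dx dy = 1/2.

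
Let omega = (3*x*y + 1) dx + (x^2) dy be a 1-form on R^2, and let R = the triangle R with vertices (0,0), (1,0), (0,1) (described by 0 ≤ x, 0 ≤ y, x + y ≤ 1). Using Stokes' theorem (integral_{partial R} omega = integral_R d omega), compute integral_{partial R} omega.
integral_(partial R) omega = -1/6

Stokes: integral_partial_R omega = integral_R d omega with d omega = (∂Q/∂x - ∂P/∂y) dx ∧ dy.
  ∂Q/∂x = 2*x
  ∂P/∂y = 3*x
  integrand = ∂Q/∂x - ∂P/∂y = -x.
Integrating over R: integral_0^1 integral_0^{1-x} (-x) dy dx = -1/6.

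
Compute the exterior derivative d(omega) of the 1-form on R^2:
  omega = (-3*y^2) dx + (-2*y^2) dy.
d(omega) = (6*y) dx ∧ dy

For a 1-form omega = sum_i f_i dx_i, the exterior derivative is
  d(omega) = sum_{i < j} (∂f_j/∂x_i - ∂f_i/∂x_j) dx_i ∧ dx_j.
  coefficient of dx ∧ dy: ∂f_2/∂x - ∂f_1/∂y = ∂(-2*y^2)/∂x - ∂(-3*y^2)/∂y = 6*y
Assembling: d(omega) = (6*y) dx ∧ dy.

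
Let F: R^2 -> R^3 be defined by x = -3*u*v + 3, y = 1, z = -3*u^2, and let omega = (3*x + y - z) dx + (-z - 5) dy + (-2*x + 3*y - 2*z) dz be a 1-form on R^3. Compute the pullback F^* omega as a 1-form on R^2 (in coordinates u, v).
F^* omega = (-36*u^3 - 45*u^2*v + 27*u*v^2 + 18*u - 30*v) du + (3*u*(-3*u^2 + 9*u*v - 10)) dv

Using F^*(f dg) = (f ∘ F) d(g ∘ F), substitute each coordinate x_i by F_i(u, v) in f_i, and replace dx_i by d F_i = (∂F_i/∂u) du + (∂F_i/∂v) dv.
  For the x component: f_1(F) = 3*u^2 - 9*u*v + 10; d F_1 = (-3*v) du + (-3*u) dv
  For the y component: f_2(F) = 3*u^2 - 5; d F_2 = (0) du + (0) dv
  For the z component: f_3(F) = 6*u^2 + 6*u*v - 3; d F_3 = (-6*u) du + (0) dv
Combining and collecting du, dv coefficients:
  coeff of du: -36*u^3 - 45*u^2*v + 27*u*v^2 + 18*u - 30*v
  coeff of dv: 3*u*(-3*u^2 + 9*u*v - 10)
F^* omega = (-36*u^3 - 45*u^2*v + 27*u*v^2 + 18*u - 30*v) du + (3*u*(-3*u^2 + 9*u*v - 10)) dv.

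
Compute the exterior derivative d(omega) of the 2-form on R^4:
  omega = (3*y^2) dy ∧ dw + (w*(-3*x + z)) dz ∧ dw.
d(omega) = (-3*w) dx ∧ dz ∧ dw

For a 2-form omega = sum_{i<j} g_{ij} dx_i ∧ dx_j, the exterior derivative is
  d(omega) = sum_{i<j} d(g_{ij}) ∧ dx_i ∧ dx_j = sum_{i<j, k} (∂g_{ij}/∂x_k) dx_k ∧ dx_i ∧ dx_j.
Expand each term, using dx_k ∧ dx_i ∧ dx_j = sgn(permutation) dx_{(a)} ∧ dx_{(b)} ∧ dx_{(c)} with (a < b < c) sorted:
  d(w*(-3*x + z)) includes (∂/∂x)(w*(-3*x + z)) dx = (-3*w) dx, which multiplied by dz ∧ dw gives (-3*w) dx ∧ dz ∧ dw
Collecting like 3-forms: d(omega) = (-3*w) dx ∧ dz ∧ dw.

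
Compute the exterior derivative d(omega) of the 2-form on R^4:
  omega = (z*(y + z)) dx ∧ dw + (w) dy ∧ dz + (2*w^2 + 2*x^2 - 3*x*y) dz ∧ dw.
d(omega) = (-z) dx ∧ dy ∧ dw + (4*x - 4*y - 2*z) dx ∧ dz ∧ dw + (1 - 3*x) dy ∧ dz ∧ dw

For a 2-form omega = sum_{i<j} g_{ij} dx_i ∧ dx_j, the exterior derivative is
  d(omega) = sum_{i<j} d(g_{ij}) ∧ dx_i ∧ dx_j = sum_{i<j, k} (∂g_{ij}/∂x_k) dx_k ∧ dx_i ∧ dx_j.
Expand each term, using dx_k ∧ dx_i ∧ dx_j = sgn(permutation) dx_{(a)} ∧ dx_{(b)} ∧ dx_{(c)} with (a < b < c) sorted:
  d(z*(y + z)) includes (∂/∂y)(z*(y + z)) dy = (z) dy, which multiplied by dx ∧ dw gives (-z) dx ∧ dy ∧ dw
  d(z*(y + z)) includes (∂/∂z)(z*(y + z)) dz = (y + 2*z) dz, which multiplied by dx ∧ dw gives (-y - 2*z) dx ∧ dz ∧ dw
  d(w) includes (∂/∂w)(w) dw = (1) dw, which multiplied by dy ∧ dz gives (1) dy ∧ dz ∧ dw
  d(2*w^2 + 2*x^2 - 3*x*y) includes (∂/∂x)(2*w^2 + 2*x^2 - 3*x*y) dx = (4*x - 3*y) dx, which multiplied by dz ∧ dw gives (4*x - 3*y) dx ∧ dz ∧ dw
  d(2*w^2 + 2*x^2 - 3*x*y) includes (∂/∂y)(2*w^2 + 2*x^2 - 3*x*y) dy = (-3*x) dy, which multiplied by dz ∧ dw gives (-3*x) dy ∧ dz ∧ dw
Collecting like 3-forms: d(omega) = (-z) dx ∧ dy ∧ dw + (4*x - 4*y - 2*z) dx ∧ dz ∧ dw + (1 - 3*x) dy ∧ dz ∧ dw.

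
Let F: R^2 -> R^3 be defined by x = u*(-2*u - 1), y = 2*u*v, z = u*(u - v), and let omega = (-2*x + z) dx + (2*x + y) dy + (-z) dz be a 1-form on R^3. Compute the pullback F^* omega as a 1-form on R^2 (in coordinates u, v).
F^* omega = (u*(-22*u^2 - u*v - 13*u + 3*v^2 - 3*v - 2)) du + (u^2*(-7*u + 3*v - 4)) dv

Using F^*(f dg) = (f ∘ F) d(g ∘ F), substitute each coordinate x_i by F_i(u, v) in f_i, and replace dx_i by d F_i = (∂F_i/∂u) du + (∂F_i/∂v) dv.
  For the x component: f_1(F) = u*(5*u - v + 2); d F_1 = (-4*u - 1) du + (0) dv
  For the y component: f_2(F) = 2*u*(-2*u + v - 1); d F_2 = (2*v) du + (2*u) dv
  For the z component: f_3(F) = u*(-u + v); d F_3 = (2*u - v) du + (-u) dv
Combining and collecting du, dv coefficients:
  coeff of du: u*(-22*u^2 - u*v - 13*u + 3*v^2 - 3*v - 2)
  coeff of dv: u^2*(-7*u + 3*v - 4)
F^* omega = (u*(-22*u^2 - u*v - 13*u + 3*v^2 - 3*v - 2)) du + (u^2*(-7*u + 3*v - 4)) dv.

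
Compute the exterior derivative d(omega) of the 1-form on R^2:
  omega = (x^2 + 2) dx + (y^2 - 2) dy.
d(omega) = 0

For a 1-form omega = sum_i f_i dx_i, the exterior derivative is
  d(omega) = sum_{i < j} (∂f_j/∂x_i - ∂f_i/∂x_j) dx_i ∧ dx_j.

Assembling: d(omega) = 0.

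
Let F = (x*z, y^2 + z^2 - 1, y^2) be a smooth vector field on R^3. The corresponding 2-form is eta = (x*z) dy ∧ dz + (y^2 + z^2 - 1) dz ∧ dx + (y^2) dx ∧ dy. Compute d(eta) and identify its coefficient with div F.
d(eta) = (2*y + z) dx ∧ dy ∧ dz; div F = 2*y + z

For a 2-form in R^3 of the form above, applying d gives a 3-form with coefficient ∂P/∂x + ∂Q/∂y + ∂R/∂z:
  ∂P/∂x = z
  ∂Q/∂y = 2*y
  ∂R/∂z = 0
Sum = 2*y + z, which is exactly div F.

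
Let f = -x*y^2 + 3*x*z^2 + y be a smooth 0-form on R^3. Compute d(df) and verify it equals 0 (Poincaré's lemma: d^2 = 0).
d(df) = 0

Step 1: df = sum_i (∂f/∂x_i) dx_i = (-y^2 + 3*z^2) dx + (-2*x*y + 1) dy + (6*x*z) dz.
Step 2: Apply d again. Using the 1-form formula, the coefficient of dx ∧ dy in d(df) is ∂^2 f/∂x ∂y - ∂^2 f/∂y ∂x = (-2*y) - (-2*y) = 0 (equality of mixed partials for smooth f).
Similarly for dx ∧ dz and dy ∧ dz — all coefficients vanish. So d(df) = 0.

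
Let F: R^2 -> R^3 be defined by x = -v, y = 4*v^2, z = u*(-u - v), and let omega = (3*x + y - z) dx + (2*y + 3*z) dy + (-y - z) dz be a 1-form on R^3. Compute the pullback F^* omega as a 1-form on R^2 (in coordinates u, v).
F^* omega = (-2*u^3 - 3*u^2*v + 7*u*v^2 + 4*v^3) du + (-u^3 - 25*u^2*v - u^2 - 20*u*v^2 - u*v + 64*v^3 - 4*v^2 + 3*v) dv

Using F^*(f dg) = (f ∘ F) d(g ∘ F), substitute each coordinate x_i by F_i(u, v) in f_i, and replace dx_i by d F_i = (∂F_i/∂u) du + (∂F_i/∂v) dv.
  For the x component: f_1(F) = u^2 + u*v + 4*v^2 - 3*v; d F_1 = (0) du + (-1) dv
  For the y component: f_2(F) = -3*u^2 - 3*u*v + 8*v^2; d F_2 = (0) du + (8*v) dv
  For the z component: f_3(F) = u^2 + u*v - 4*v^2; d F_3 = (-2*u - v) du + (-u) dv
Combining and collecting du, dv coefficients:
  coeff of du: -2*u^3 - 3*u^2*v + 7*u*v^2 + 4*v^3
  coeff of dv: -u^3 - 25*u^2*v - u^2 - 20*u*v^2 - u*v + 64*v^3 - 4*v^2 + 3*v
F^* omega = (-2*u^3 - 3*u^2*v + 7*u*v^2 + 4*v^3) du + (-u^3 - 25*u^2*v - u^2 - 20*u*v^2 - u*v + 64*v^3 - 4*v^2 + 3*v) dv.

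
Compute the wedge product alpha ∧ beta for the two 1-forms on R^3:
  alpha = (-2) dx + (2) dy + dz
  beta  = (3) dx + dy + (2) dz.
alpha ∧ beta = (-8) dx ∧ dy + (-7) dx ∧ dz + (3) dy ∧ dz

Distribute the wedge, using dx_i ∧ dx_j = -dx_j ∧ dx_i and dx_i ∧ dx_i = 0. For each pair (i, j) with i < j, the coefficient of dx_i ∧ dx_j in alpha ∧ beta is (alpha_i * beta_j - alpha_j * beta_i). Collecting: alpha ∧ beta = (-8) dx ∧ dy + (-7) dx ∧ dz + (3) dy ∧ dz.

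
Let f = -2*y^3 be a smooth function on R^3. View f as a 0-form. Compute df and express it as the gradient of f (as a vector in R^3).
df = (0) dx + (-6*y^2) dy + (0) dz; grad f = (0, -6*y^2, 0)

For a 0-form f, d f = (∂f/∂x) dx + (∂f/∂y) dy + (∂f/∂z) dz. The components of the vector representation are exactly the entries of grad f in Cartesian coordinates:
  ∂f/∂x = 0
  ∂f/∂y = -6*y^2
  ∂f/∂z = 0.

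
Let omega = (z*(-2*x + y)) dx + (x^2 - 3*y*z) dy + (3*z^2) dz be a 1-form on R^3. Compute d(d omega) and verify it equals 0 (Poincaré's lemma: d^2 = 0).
d(d omega) = 0

Step 1: d omega = sum_{i<j} (∂f_j/∂x_i - ∂f_i/∂x_j) dx_i ∧ dx_j:
  coeff of dx ∧ dy: 2*x - z
  coeff of dx ∧ dz: 2*x - y
  coeff of dy ∧ dz: 3*y
Step 2: Apply d again to each 2-form coefficient. The only possible 3-form in R^3 is dx ∧ dy ∧ dz, with coefficient
  ∂(coeff of dy∧dz)/∂x - ∂(coeff of dx∧dz)/∂y + ∂(coeff of dx∧dy)/∂z
  = ∂/∂x (3*y) - ∂/∂y (2*x - y) + ∂/∂z (2*x - z).
Each of these terms simplifies to sums of mixed partials that cancel in pairs. The result is 0 (by equality of mixed partials for smooth functions — Schwarz / Clairaut).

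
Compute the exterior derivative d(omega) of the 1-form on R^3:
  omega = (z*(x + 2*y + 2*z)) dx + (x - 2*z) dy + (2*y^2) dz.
d(omega) = (1 - 2*z) dx ∧ dy + (-x - 2*y - 4*z) dx ∧ dz + (4*y + 2) dy ∧ dz

For a 1-form omega = sum_i f_i dx_i, the exterior derivative is
  d(omega) = sum_{i < j} (∂f_j/∂x_i - ∂f_i/∂x_j) dx_i ∧ dx_j.
  coefficient of dx ∧ dy: ∂f_2/∂x - ∂f_1/∂y = ∂(x - 2*z)/∂x - ∂(z*(x + 2*y + 2*z))/∂y = 1 - 2*z
  coefficient of dx ∧ dz: ∂f_3/∂x - ∂f_1/∂z = ∂(2*y^2)/∂x - ∂(z*(x + 2*y + 2*z))/∂z = -x - 2*y - 4*z
  coefficient of dy ∧ dz: ∂f_3/∂y - ∂f_2/∂z = ∂(2*y^2)/∂y - ∂(x - 2*z)/∂z = 4*y + 2
Assembling: d(omega) = (1 - 2*z) dx ∧ dy + (-x - 2*y - 4*z) dx ∧ dz + (4*y + 2) dy ∧ dz.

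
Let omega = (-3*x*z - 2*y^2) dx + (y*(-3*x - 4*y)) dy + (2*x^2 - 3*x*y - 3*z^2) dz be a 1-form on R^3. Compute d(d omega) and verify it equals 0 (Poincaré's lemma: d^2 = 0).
d(d omega) = 0

Step 1: d omega = sum_{i<j} (∂f_j/∂x_i - ∂f_i/∂x_j) dx_i ∧ dx_j:
  coeff of dx ∧ dy: y
  coeff of dx ∧ dz: 7*x - 3*y
  coeff of dy ∧ dz: -3*x
Step 2: Apply d again to each 2-form coefficient. The only possible 3-form in R^3 is dx ∧ dy ∧ dz, with coefficient
  ∂(coeff of dy∧dz)/∂x - ∂(coeff of dx∧dz)/∂y + ∂(coeff of dx∧dy)/∂z
  = ∂/∂x (-3*x) - ∂/∂y (7*x - 3*y) + ∂/∂z (y).
Each of these terms simplifies to sums of mixed partials that cancel in pairs. The result is 0 (by equality of mixed partials for smooth functions — Schwarz / Clairaut).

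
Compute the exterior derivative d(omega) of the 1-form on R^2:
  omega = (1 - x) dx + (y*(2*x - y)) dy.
d(omega) = (2*y) dx ∧ dy

For a 1-form omega = sum_i f_i dx_i, the exterior derivative is
  d(omega) = sum_{i < j} (∂f_j/∂x_i - ∂f_i/∂x_j) dx_i ∧ dx_j.
  coefficient of dx ∧ dy: ∂f_2/∂x - ∂f_1/∂y = ∂(y*(2*x - y))/∂x - ∂(1 - x)/∂y = 2*y
Assembling: d(omega) = (2*y) dx ∧ dy.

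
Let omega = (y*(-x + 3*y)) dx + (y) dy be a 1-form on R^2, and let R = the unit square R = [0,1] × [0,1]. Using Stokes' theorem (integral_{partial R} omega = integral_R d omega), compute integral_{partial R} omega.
integral_(partial R) omega = -5/2

Stokes: integral_partial_R omega = integral_R d omega with d omega = (∂Q/∂x - ∂P/∂y) dx ∧ dy.
  ∂Q/∂x = 0
  ∂P/∂y = -x + 6*y
  integrand = ∂Q/∂x - ∂P/∂y = x - 6*y.
Integrating over R: integral_0^1 integral_0^1 (x - 6*y) dx dy = -5/2.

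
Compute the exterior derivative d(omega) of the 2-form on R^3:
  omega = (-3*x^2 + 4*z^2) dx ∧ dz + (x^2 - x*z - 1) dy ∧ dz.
d(omega) = (2*x - z) dx ∧ dy ∧ dz

For a 2-form omega = sum_{i<j} g_{ij} dx_i ∧ dx_j, the exterior derivative is
  d(omega) = sum_{i<j} d(g_{ij}) ∧ dx_i ∧ dx_j = sum_{i<j, k} (∂g_{ij}/∂x_k) dx_k ∧ dx_i ∧ dx_j.
Expand each term, using dx_k ∧ dx_i ∧ dx_j = sgn(permutation) dx_{(a)} ∧ dx_{(b)} ∧ dx_{(c)} with (a < b < c) sorted:
  d(x^2 - x*z - 1) includes (∂/∂x)(x^2 - x*z - 1) dx = (2*x - z) dx, which multiplied by dy ∧ dz gives (2*x - z) dx ∧ dy ∧ dz
Collecting like 3-forms: d(omega) = (2*x - z) dx ∧ dy ∧ dz.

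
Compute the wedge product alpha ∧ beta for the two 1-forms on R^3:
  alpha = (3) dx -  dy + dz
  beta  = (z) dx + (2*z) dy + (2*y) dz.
alpha ∧ beta = (7*z) dx ∧ dy + (6*y - z) dx ∧ dz + (-2*y - 2*z) dy ∧ dz

Distribute the wedge, using dx_i ∧ dx_j = -dx_j ∧ dx_i and dx_i ∧ dx_i = 0. For each pair (i, j) with i < j, the coefficient of dx_i ∧ dx_j in alpha ∧ beta is (alpha_i * beta_j - alpha_j * beta_i). Collecting: alpha ∧ beta = (7*z) dx ∧ dy + (6*y - z) dx ∧ dz + (-2*y - 2*z) dy ∧ dz.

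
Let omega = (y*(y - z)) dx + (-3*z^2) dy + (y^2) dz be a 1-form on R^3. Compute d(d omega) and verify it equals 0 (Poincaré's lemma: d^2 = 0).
d(d omega) = 0

Step 1: d omega = sum_{i<j} (∂f_j/∂x_i - ∂f_i/∂x_j) dx_i ∧ dx_j:
  coeff of dx ∧ dy: -2*y + z
  coeff of dx ∧ dz: y
  coeff of dy ∧ dz: 2*y + 6*z
Step 2: Apply d again to each 2-form coefficient. The only possible 3-form in R^3 is dx ∧ dy ∧ dz, with coefficient
  ∂(coeff of dy∧dz)/∂x - ∂(coeff of dx∧dz)/∂y + ∂(coeff of dx∧dy)/∂z
  = ∂/∂x (2*y + 6*z) - ∂/∂y (y) + ∂/∂z (-2*y + z).
Each of these terms simplifies to sums of mixed partials that cancel in pairs. The result is 0 (by equality of mixed partials for smooth functions — Schwarz / Clairaut).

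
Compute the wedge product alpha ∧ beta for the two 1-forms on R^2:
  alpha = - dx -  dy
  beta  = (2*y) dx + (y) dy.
alpha ∧ beta = (y) dx ∧ dy

Distribute the wedge, using dx_i ∧ dx_j = -dx_j ∧ dx_i and dx_i ∧ dx_i = 0. For each pair (i, j) with i < j, the coefficient of dx_i ∧ dx_j in alpha ∧ beta is (alpha_i * beta_j - alpha_j * beta_i). Collecting: alpha ∧ beta = (y) dx ∧ dy.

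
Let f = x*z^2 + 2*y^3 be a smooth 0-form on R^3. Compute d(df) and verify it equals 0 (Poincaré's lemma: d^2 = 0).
d(df) = 0

Step 1: df = sum_i (∂f/∂x_i) dx_i = (z^2) dx + (6*y^2) dy + (2*x*z) dz.
Step 2: Apply d again. Using the 1-form formula, the coefficient of dx ∧ dy in d(df) is ∂^2 f/∂x ∂y - ∂^2 f/∂y ∂x = (0) - (0) = 0 (equality of mixed partials for smooth f).
Similarly for dx ∧ dz and dy ∧ dz — all coefficients vanish. So d(df) = 0.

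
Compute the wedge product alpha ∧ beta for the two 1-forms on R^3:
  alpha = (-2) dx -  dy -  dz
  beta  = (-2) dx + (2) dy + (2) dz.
alpha ∧ beta = (-6) dx ∧ dy + (-6) dx ∧ dz

Distribute the wedge, using dx_i ∧ dx_j = -dx_j ∧ dx_i and dx_i ∧ dx_i = 0. For each pair (i, j) with i < j, the coefficient of dx_i ∧ dx_j in alpha ∧ beta is (alpha_i * beta_j - alpha_j * beta_i). Collecting: alpha ∧ beta = (-6) dx ∧ dy + (-6) dx ∧ dz.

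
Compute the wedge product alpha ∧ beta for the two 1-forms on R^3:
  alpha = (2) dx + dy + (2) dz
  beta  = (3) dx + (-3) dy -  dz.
alpha ∧ beta = (-9) dx ∧ dy + (-8) dx ∧ dz + (5) dy ∧ dz

Distribute the wedge, using dx_i ∧ dx_j = -dx_j ∧ dx_i and dx_i ∧ dx_i = 0. For each pair (i, j) with i < j, the coefficient of dx_i ∧ dx_j in alpha ∧ beta is (alpha_i * beta_j - alpha_j * beta_i). Collecting: alpha ∧ beta = (-9) dx ∧ dy + (-8) dx ∧ dz + (5) dy ∧ dz.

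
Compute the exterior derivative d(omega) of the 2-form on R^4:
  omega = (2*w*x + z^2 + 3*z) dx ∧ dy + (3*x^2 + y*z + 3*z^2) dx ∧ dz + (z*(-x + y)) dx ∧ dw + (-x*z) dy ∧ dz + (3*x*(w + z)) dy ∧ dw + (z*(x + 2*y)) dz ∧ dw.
d(omega) = (3) dx ∧ dy ∧ dz + (3*w + 2*x + 2*z) dx ∧ dy ∧ dw + (x - y + z) dx ∧ dz ∧ dw + (-3*x + 2*z) dy ∧ dz ∧ dw

For a 2-form omega = sum_{i<j} g_{ij} dx_i ∧ dx_j, the exterior derivative is
  d(omega) = sum_{i<j} d(g_{ij}) ∧ dx_i ∧ dx_j = sum_{i<j, k} (∂g_{ij}/∂x_k) dx_k ∧ dx_i ∧ dx_j.
Expand each term, using dx_k ∧ dx_i ∧ dx_j = sgn(permutation) dx_{(a)} ∧ dx_{(b)} ∧ dx_{(c)} with (a < b < c) sorted:
  d(2*w*x + z^2 + 3*z) includes (∂/∂z)(2*w*x + z^2 + 3*z) dz = (2*z + 3) dz, which multiplied by dx ∧ dy gives (2*z + 3) dx ∧ dy ∧ dz
  d(2*w*x + z^2 + 3*z) includes (∂/∂w)(2*w*x + z^2 + 3*z) dw = (2*x) dw, which multiplied by dx ∧ dy gives (2*x) dx ∧ dy ∧ dw
  d(3*x^2 + y*z + 3*z^2) includes (∂/∂y)(3*x^2 + y*z + 3*z^2) dy = (z) dy, which multiplied by dx ∧ dz gives (-z) dx ∧ dy ∧ dz
  d(z*(-x + y)) includes (∂/∂y)(z*(-x + y)) dy = (z) dy, which multiplied by dx ∧ dw gives (-z) dx ∧ dy ∧ dw
  d(z*(-x + y)) includes (∂/∂z)(z*(-x + y)) dz = (-x + y) dz, which multiplied by dx ∧ dw gives (x - y) dx ∧ dz ∧ dw
  d(-x*z) includes (∂/∂x)(-x*z) dx = (-z) dx, which multiplied by dy ∧ dz gives (-z) dx ∧ dy ∧ dz
  d(3*x*(w + z)) includes (∂/∂x)(3*x*(w + z)) dx = (3*w + 3*z) dx, which multiplied by dy ∧ dw gives (3*w + 3*z) dx ∧ dy ∧ dw
  d(3*x*(w + z)) includes (∂/∂z)(3*x*(w + z)) dz = (3*x) dz, which multiplied by dy ∧ dw gives (-3*x) dy ∧ dz ∧ dw
  d(z*(x + 2*y)) includes (∂/∂x)(z*(x + 2*y)) dx = (z) dx, which multiplied by dz ∧ dw gives (z) dx ∧ dz ∧ dw
  d(z*(x + 2*y)) includes (∂/∂y)(z*(x + 2*y)) dy = (2*z) dy, which multiplied by dz ∧ dw gives (2*z) dy ∧ dz ∧ dw
Collecting like 3-forms: d(omega) = (3) dx ∧ dy ∧ dz + (3*w + 2*x + 2*z) dx ∧ dy ∧ dw + (x - y + z) dx ∧ dz ∧ dw + (-3*x + 2*z) dy ∧ dz ∧ dw.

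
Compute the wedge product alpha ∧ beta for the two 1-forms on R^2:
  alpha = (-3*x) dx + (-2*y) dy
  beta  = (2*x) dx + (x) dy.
alpha ∧ beta = (x*(-3*x + 4*y)) dx ∧ dy

Distribute the wedge, using dx_i ∧ dx_j = -dx_j ∧ dx_i and dx_i ∧ dx_i = 0. For each pair (i, j) with i < j, the coefficient of dx_i ∧ dx_j in alpha ∧ beta is (alpha_i * beta_j - alpha_j * beta_i). Collecting: alpha ∧ beta = (x*(-3*x + 4*y)) dx ∧ dy.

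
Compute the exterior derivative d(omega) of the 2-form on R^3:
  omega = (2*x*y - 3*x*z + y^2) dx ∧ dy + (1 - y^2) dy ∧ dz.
d(omega) = (-3*x) dx ∧ dy ∧ dz

For a 2-form omega = sum_{i<j} g_{ij} dx_i ∧ dx_j, the exterior derivative is
  d(omega) = sum_{i<j} d(g_{ij}) ∧ dx_i ∧ dx_j = sum_{i<j, k} (∂g_{ij}/∂x_k) dx_k ∧ dx_i ∧ dx_j.
Expand each term, using dx_k ∧ dx_i ∧ dx_j = sgn(permutation) dx_{(a)} ∧ dx_{(b)} ∧ dx_{(c)} with (a < b < c) sorted:
  d(2*x*y - 3*x*z + y^2) includes (∂/∂z)(2*x*y - 3*x*z + y^2) dz = (-3*x) dz, which multiplied by dx ∧ dy gives (-3*x) dx ∧ dy ∧ dz
Collecting like 3-forms: d(omega) = (-3*x) dx ∧ dy ∧ dz.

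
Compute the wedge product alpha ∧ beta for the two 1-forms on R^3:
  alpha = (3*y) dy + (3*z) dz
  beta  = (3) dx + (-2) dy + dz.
alpha ∧ beta = (-9*y) dx ∧ dy + (3*y + 6*z) dy ∧ dz + (-9*z) dx ∧ dz

Distribute the wedge, using dx_i ∧ dx_j = -dx_j ∧ dx_i and dx_i ∧ dx_i = 0. For each pair (i, j) with i < j, the coefficient of dx_i ∧ dx_j in alpha ∧ beta is (alpha_i * beta_j - alpha_j * beta_i). Collecting: alpha ∧ beta = (-9*y) dx ∧ dy + (3*y + 6*z) dy ∧ dz + (-9*z) dx ∧ dz.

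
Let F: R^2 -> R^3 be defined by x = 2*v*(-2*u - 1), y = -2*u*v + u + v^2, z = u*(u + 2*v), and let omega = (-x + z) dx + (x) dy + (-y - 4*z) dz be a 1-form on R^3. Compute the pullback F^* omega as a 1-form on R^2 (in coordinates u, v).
F^* omega = (-8*u^3 - 24*u^2*v - 2*u^2 - 30*u*v^2 - 6*u*v - 2*v^3 - 4*v^2 - 2*v) du + (-12*u^3 - 28*u^2*v - 4*u^2 - 10*u*v^2 - 16*u*v - 4*v^2 - 4*v) dv

Using F^*(f dg) = (f ∘ F) d(g ∘ F), substitute each coordinate x_i by F_i(u, v) in f_i, and replace dx_i by d F_i = (∂F_i/∂u) du + (∂F_i/∂v) dv.
  For the x component: f_1(F) = u^2 + 6*u*v + 2*v; d F_1 = (-4*v) du + (-4*u - 2) dv
  For the y component: f_2(F) = 2*v*(-2*u - 1); d F_2 = (1 - 2*v) du + (-2*u + 2*v) dv
  For the z component: f_3(F) = -4*u^2 - 6*u*v - u - v^2; d F_3 = (2*u + 2*v) du + (2*u) dv
Combining and collecting du, dv coefficients:
  coeff of du: -8*u^3 - 24*u^2*v - 2*u^2 - 30*u*v^2 - 6*u*v - 2*v^3 - 4*v^2 - 2*v
  coeff of dv: -12*u^3 - 28*u^2*v - 4*u^2 - 10*u*v^2 - 16*u*v - 4*v^2 - 4*v
F^* omega = (-8*u^3 - 24*u^2*v - 2*u^2 - 30*u*v^2 - 6*u*v - 2*v^3 - 4*v^2 - 2*v) du + (-12*u^3 - 28*u^2*v - 4*u^2 - 10*u*v^2 - 16*u*v - 4*v^2 - 4*v) dv.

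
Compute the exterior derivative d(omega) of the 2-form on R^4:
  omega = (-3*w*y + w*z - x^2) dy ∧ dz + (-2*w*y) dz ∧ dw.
d(omega) = (-2*x) dx ∧ dy ∧ dz + (-2*w - 3*y + z) dy ∧ dz ∧ dw

For a 2-form omega = sum_{i<j} g_{ij} dx_i ∧ dx_j, the exterior derivative is
  d(omega) = sum_{i<j} d(g_{ij}) ∧ dx_i ∧ dx_j = sum_{i<j, k} (∂g_{ij}/∂x_k) dx_k ∧ dx_i ∧ dx_j.
Expand each term, using dx_k ∧ dx_i ∧ dx_j = sgn(permutation) dx_{(a)} ∧ dx_{(b)} ∧ dx_{(c)} with (a < b < c) sorted:
  d(-3*w*y + w*z - x^2) includes (∂/∂x)(-3*w*y + w*z - x^2) dx = (-2*x) dx, which multiplied by dy ∧ dz gives (-2*x) dx ∧ dy ∧ dz
  d(-3*w*y + w*z - x^2) includes (∂/∂w)(-3*w*y + w*z - x^2) dw = (-3*y + z) dw, which multiplied by dy ∧ dz gives (-3*y + z) dy ∧ dz ∧ dw
  d(-2*w*y) includes (∂/∂y)(-2*w*y) dy = (-2*w) dy, which multiplied by dz ∧ dw gives (-2*w) dy ∧ dz ∧ dw
Collecting like 3-forms: d(omega) = (-2*x) dx ∧ dy ∧ dz + (-2*w - 3*y + z) dy ∧ dz ∧ dw.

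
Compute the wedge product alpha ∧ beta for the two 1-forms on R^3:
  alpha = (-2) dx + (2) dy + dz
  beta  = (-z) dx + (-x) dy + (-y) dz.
alpha ∧ beta = (2*x + 2*z) dx ∧ dy + (2*y + z) dx ∧ dz + (x - 2*y) dy ∧ dz

Distribute the wedge, using dx_i ∧ dx_j = -dx_j ∧ dx_i and dx_i ∧ dx_i = 0. For each pair (i, j) with i < j, the coefficient of dx_i ∧ dx_j in alpha ∧ beta is (alpha_i * beta_j - alpha_j * beta_i). Collecting: alpha ∧ beta = (2*x + 2*z) dx ∧ dy + (2*y + z) dx ∧ dz + (x - 2*y) dy ∧ dz.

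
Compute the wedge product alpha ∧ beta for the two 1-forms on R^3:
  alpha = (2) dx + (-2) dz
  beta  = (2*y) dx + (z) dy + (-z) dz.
alpha ∧ beta = (2*z) dx ∧ dy + (4*y - 2*z) dx ∧ dz + (2*z) dy ∧ dz

Distribute the wedge, using dx_i ∧ dx_j = -dx_j ∧ dx_i and dx_i ∧ dx_i = 0. For each pair (i, j) with i < j, the coefficient of dx_i ∧ dx_j in alpha ∧ beta is (alpha_i * beta_j - alpha_j * beta_i). Collecting: alpha ∧ beta = (2*z) dx ∧ dy + (4*y - 2*z) dx ∧ dz + (2*z) dy ∧ dz.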